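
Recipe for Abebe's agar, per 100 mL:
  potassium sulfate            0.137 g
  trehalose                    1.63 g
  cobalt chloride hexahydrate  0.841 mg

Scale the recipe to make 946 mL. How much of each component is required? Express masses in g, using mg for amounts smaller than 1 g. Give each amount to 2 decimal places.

potassium sulfate 1.30 g; trehalose 15.42 g; cobalt chloride hexahydrate 7.96 mg

Ratio of target to recipe volume: 946 / 100 = 9.46.
potassium sulfate: 0.137 g × (946 mL / 100 mL) = 1.30 g
trehalose: 1.63 g × (946 mL / 100 mL) = 15.42 g
cobalt chloride hexahydrate: 0.841 mg × (946 mL / 100 mL) = 7.96 mg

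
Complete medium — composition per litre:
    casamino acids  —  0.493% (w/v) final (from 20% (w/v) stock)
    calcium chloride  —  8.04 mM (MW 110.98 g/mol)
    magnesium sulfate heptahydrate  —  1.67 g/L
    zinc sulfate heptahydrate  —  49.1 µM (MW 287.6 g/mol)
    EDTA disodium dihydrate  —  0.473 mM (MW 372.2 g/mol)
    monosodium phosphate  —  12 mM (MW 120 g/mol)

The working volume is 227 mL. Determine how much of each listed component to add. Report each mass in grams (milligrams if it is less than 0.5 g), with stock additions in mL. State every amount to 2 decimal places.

Working volume: 227 mL = 0.227 L.
casamino acids: dilute stock: 0.493% ÷ 20% × 227 mL = 5.60 mL
calcium chloride: 8.04 mmol/L × 110.98 mg/mmol × 0.227 L = 202.55 mg
magnesium sulfate heptahydrate: 1.67 g/L × 0.227 L = 0.37909 g = 379.09 mg
zinc sulfate heptahydrate: 49.1 µmol/L × 287.6 g/mol × 0.227 L ÷ 1000 = 3.21 mg
EDTA disodium dihydrate: 0.473 mmol/L × 372.2 mg/mmol × 0.227 L = 39.96 mg
monosodium phosphate: 12 mmol/L × 120 mg/mmol × 0.227 L = 326.88 mg

casamino acids 5.60 mL; calcium chloride 202.55 mg; magnesium sulfate heptahydrate 379.09 mg; zinc sulfate heptahydrate 3.21 mg; EDTA disodium dihydrate 39.96 mg; monosodium phosphate 326.88 mg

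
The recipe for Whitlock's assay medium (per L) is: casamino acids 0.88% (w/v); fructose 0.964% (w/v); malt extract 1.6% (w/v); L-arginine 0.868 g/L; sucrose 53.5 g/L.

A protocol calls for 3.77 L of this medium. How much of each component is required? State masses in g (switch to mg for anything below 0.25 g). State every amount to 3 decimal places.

casamino acids 33.176 g; fructose 36.343 g; malt extract 60.320 g; L-arginine 3.272 g; sucrose 201.695 g

Scale factor relative to 1 L: 3.77.
casamino acids: 0.88 g per 100 mL × 3770 mL ÷ 100 = 33.176 g
fructose: 0.964% w/v = 9.64 g/L → 9.64 × 3.77 L = 36.343 g
malt extract: 1.6% w/v = 16 g/L → 16 × 3.77 L = 60.320 g
L-arginine: 0.868 g/L × 3.77 L = 3.272 g
sucrose: 53.5 g/L × 3.77 L = 201.695 g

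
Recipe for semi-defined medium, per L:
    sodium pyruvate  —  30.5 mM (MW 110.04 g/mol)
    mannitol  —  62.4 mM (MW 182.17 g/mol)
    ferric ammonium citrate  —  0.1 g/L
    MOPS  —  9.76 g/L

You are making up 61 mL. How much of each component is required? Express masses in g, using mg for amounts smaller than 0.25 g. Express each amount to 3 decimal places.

Target volume = 61 mL = 0.061 L.
sodium pyruvate: 30.5 mmol/L × 110.04 mg/mmol × 0.061 L = 204.729 mg
mannitol: 62.4 mmol/L × 182.17 g/mol × 0.061 L ÷ 1000 = 0.693 g
ferric ammonium citrate: 0.1 g/L × 0.061 L = 0.0061 g = 6.100 mg
MOPS: 9.76 g/L × 0.061 L = 0.595 g

sodium pyruvate 204.729 mg; mannitol 0.693 g; ferric ammonium citrate 6.100 mg; MOPS 0.595 g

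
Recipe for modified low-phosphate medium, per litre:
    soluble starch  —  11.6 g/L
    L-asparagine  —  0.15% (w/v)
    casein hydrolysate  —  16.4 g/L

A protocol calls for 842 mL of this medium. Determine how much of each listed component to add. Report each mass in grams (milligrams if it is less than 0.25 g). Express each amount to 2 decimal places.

Working volume: 842 mL = 0.842 L.
soluble starch: 11.6 g/L × 0.842 L = 9.77 g
L-asparagine: 0.15 g per 100 mL × 842 mL ÷ 100 = 1.26 g
casein hydrolysate: 16.4 g/L × 0.842 L = 13.81 g

soluble starch 9.77 g; L-asparagine 1.26 g; casein hydrolysate 13.81 g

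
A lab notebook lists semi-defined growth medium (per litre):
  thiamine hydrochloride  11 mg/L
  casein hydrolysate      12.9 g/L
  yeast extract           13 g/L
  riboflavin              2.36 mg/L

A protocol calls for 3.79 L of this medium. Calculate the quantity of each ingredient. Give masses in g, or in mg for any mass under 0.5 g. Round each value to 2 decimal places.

thiamine hydrochloride 41.69 mg; casein hydrolysate 48.89 g; yeast extract 49.27 g; riboflavin 8.94 mg

Scale factor relative to 1 L: 3.79.
thiamine hydrochloride: 11 mg/L × 3.79 L = 41.69 mg
casein hydrolysate: 12.9 g/L × 3.79 L = 48.89 g
yeast extract: 13 g/L × 3.79 L = 49.27 g
riboflavin: 2.36 mg/L × 3.79 L = 8.94 mg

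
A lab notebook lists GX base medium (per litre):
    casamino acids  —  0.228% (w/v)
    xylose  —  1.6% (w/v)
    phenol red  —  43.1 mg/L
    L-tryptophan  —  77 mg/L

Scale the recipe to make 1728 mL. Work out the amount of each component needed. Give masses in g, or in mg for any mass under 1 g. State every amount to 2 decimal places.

Working volume: 1728 mL = 1.728 L.
casamino acids: 0.228% w/v = 2.28 g/L → 2.28 × 1.728 L = 3.94 g
xylose: 1.6% w/v = 16 g/L → 16 × 1.728 L = 27.65 g
phenol red: 43.1 mg/L × 1.728 L = 74.48 mg
L-tryptophan: 77 mg/L × 1.728 L = 133.06 mg

casamino acids 3.94 g; xylose 27.65 g; phenol red 74.48 mg; L-tryptophan 133.06 mg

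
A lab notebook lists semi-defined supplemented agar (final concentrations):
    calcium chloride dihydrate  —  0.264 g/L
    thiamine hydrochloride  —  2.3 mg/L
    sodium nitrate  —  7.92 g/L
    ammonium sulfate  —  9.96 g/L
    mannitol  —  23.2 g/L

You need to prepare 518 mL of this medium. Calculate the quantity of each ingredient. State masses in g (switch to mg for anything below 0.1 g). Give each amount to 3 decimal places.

Working volume: 518 mL = 0.518 L.
calcium chloride dihydrate: 0.264 g/L × 0.518 L = 0.137 g
thiamine hydrochloride: 2.3 mg/L × 0.518 L = 1.191 mg
sodium nitrate: 7.92 g/L × 0.518 L = 4.103 g
ammonium sulfate: 9.96 g/L × 0.518 L = 5.159 g
mannitol: 23.2 g/L × 0.518 L = 12.018 g

calcium chloride dihydrate 0.137 g; thiamine hydrochloride 1.191 mg; sodium nitrate 4.103 g; ammonium sulfate 5.159 g; mannitol 12.018 g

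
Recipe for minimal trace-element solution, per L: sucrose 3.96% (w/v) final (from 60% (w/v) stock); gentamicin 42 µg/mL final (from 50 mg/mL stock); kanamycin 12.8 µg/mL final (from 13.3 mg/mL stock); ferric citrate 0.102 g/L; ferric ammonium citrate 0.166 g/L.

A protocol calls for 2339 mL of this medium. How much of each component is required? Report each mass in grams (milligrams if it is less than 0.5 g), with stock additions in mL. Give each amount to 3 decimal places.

sucrose 154.374 mL; gentamicin 1.965 mL; kanamycin 2.251 mL; ferric citrate 238.578 mg; ferric ammonium citrate 388.274 mg

Target volume = 2339 mL = 2.339 L.
sucrose: dilute stock: 3.96% ÷ 60% × 2339 mL = 154.374 mL
gentamicin: V = C2·V2/C1 = 42 µg/mL × 2339 mL ÷ 50000 µg/mL = 1.965 mL
kanamycin: V = C2·V2/C1 = 12.8 µg/mL × 2339 mL ÷ 13300 µg/mL = 2.251 mL
ferric citrate: 0.102 g/L × 2.339 L = 0.238578 g = 238.578 mg
ferric ammonium citrate: 0.166 g/L × 2.339 L = 0.388274 g = 388.274 mg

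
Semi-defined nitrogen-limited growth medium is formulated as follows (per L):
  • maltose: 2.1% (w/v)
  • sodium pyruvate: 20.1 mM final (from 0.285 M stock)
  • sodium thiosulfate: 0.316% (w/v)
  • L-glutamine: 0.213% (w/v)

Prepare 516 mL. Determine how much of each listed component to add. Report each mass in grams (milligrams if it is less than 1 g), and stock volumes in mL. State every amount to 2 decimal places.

Scale factor relative to 1 L: 0.516.
maltose: 2.1 g per 100 mL × 516 mL ÷ 100 = 10.84 g
sodium pyruvate: dilute stock: 20.1 mM × 516 mL ÷ 285 mM = 36.39 mL
sodium thiosulfate: 0.316 g per 100 mL × 516 mL ÷ 100 = 1.63 g
L-glutamine: 0.213 g per 100 mL × 516 mL ÷ 100 = 1.10 g

maltose 10.84 g; sodium pyruvate 36.39 mL; sodium thiosulfate 1.63 g; L-glutamine 1.10 g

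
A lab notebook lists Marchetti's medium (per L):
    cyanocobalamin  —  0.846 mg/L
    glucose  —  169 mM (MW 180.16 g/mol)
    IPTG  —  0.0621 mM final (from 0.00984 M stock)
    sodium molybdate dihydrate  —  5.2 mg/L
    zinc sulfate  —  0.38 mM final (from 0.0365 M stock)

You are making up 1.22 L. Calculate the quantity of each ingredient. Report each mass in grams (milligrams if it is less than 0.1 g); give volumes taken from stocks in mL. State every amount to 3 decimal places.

Working volume: 1.22 L.
cyanocobalamin: 0.846 mg/L × 1.22 L = 1.032 mg
glucose: 169 mmol/L × 180.16 g/mol × 1.22 L ÷ 1000 = 37.145 g
IPTG: C1V1 = C2V2 → 0.0621 mM × 1220 mL ÷ 9.84 mM = 7.699 mL
sodium molybdate dihydrate: 5.2 mg/L × 1.22 L = 6.344 mg
zinc sulfate: C1V1 = C2V2 → 0.38 mM × 1220 mL ÷ 36.5 mM = 12.701 mL

cyanocobalamin 1.032 mg; glucose 37.145 g; IPTG 7.699 mL; sodium molybdate dihydrate 6.344 mg; zinc sulfate 12.701 mL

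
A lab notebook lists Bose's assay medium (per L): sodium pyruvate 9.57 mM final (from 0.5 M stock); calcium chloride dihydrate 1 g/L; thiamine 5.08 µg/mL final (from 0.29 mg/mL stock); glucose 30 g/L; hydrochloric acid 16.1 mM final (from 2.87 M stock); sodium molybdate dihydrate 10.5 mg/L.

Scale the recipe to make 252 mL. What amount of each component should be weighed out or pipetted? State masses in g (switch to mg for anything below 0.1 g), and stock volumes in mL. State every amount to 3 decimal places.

Working volume: 252 mL = 0.252 L.
sodium pyruvate: C1V1 = C2V2 → 9.57 mM × 252 mL ÷ 500 mM = 4.823 mL
calcium chloride dihydrate: 1 g/L × 0.252 L = 0.252 g
thiamine: V = C2·V2/C1 = 5.08 µg/mL × 252 mL ÷ 290 µg/mL = 4.414 mL
glucose: 30 g/L × 0.252 L = 7.560 g
hydrochloric acid: V = C2·V2/C1 = 16.1 mM × 252 mL ÷ 2870 mM = 1.414 mL
sodium molybdate dihydrate: 10.5 mg/L × 0.252 L = 2.646 mg

sodium pyruvate 4.823 mL; calcium chloride dihydrate 0.252 g; thiamine 4.414 mL; glucose 7.560 g; hydrochloric acid 1.414 mL; sodium molybdate dihydrate 2.646 mg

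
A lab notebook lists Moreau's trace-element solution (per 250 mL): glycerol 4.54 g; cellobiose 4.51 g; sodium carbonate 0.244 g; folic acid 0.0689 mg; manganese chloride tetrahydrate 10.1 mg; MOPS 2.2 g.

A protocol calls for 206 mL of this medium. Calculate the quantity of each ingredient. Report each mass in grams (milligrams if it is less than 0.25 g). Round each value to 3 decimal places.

Ratio of target to recipe volume: 206 / 250 = 0.824.
glycerol: 4.54 g × (206 mL / 250 mL) = 3.741 g
cellobiose: 4.51 g × (206 mL / 250 mL) = 3.716 g
sodium carbonate: 0.244 g × (206 mL / 250 mL) = 0.201056 g = 201.056 mg
folic acid: 0.0689 mg × (206 mL / 250 mL) = 0.057 mg
manganese chloride tetrahydrate: 10.1 mg × (206 mL / 250 mL) = 8.322 mg
MOPS: 2.2 g × (206 mL / 250 mL) = 1.813 g

glycerol 3.741 g; cellobiose 3.716 g; sodium carbonate 201.056 mg; folic acid 0.057 mg; manganese chloride tetrahydrate 8.322 mg; MOPS 1.813 g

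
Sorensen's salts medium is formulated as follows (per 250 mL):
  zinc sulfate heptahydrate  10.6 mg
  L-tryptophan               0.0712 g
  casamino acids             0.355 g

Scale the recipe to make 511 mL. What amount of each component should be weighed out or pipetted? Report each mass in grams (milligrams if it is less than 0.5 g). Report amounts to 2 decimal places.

zinc sulfate heptahydrate 21.67 mg; L-tryptophan 145.53 mg; casamino acids 0.73 g

Scale factor = 511 mL / 250 mL = 2.044.
zinc sulfate heptahydrate: 10.6 mg × (511 mL / 250 mL) = 21.67 mg
L-tryptophan: 0.0712 g × (511 mL / 250 mL) = 0.145533 g = 145.53 mg
casamino acids: 0.355 g × (511 mL / 250 mL) = 0.73 g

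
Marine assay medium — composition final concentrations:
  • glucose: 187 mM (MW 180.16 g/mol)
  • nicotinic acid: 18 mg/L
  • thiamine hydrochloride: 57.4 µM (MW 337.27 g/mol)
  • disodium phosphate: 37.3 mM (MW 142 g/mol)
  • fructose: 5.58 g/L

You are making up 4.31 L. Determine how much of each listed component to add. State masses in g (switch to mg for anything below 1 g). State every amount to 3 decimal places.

glucose 145.204 g; nicotinic acid 77.580 mg; thiamine hydrochloride 83.439 mg; disodium phosphate 22.828 g; fructose 24.050 g

Working volume: 4.31 L.
glucose: 187 mmol/L × 180.16 g/mol × 4.31 L ÷ 1000 = 145.204 g
nicotinic acid: 18 mg/L × 4.31 L = 77.580 mg
thiamine hydrochloride: 57.4 µmol/L × 337.27 g/mol × 4.31 L ÷ 1000 = 83.439 mg
disodium phosphate: 37.3 mmol/L × 142 g/mol × 4.31 L ÷ 1000 = 22.828 g
fructose: 5.58 g/L × 4.31 L = 24.050 g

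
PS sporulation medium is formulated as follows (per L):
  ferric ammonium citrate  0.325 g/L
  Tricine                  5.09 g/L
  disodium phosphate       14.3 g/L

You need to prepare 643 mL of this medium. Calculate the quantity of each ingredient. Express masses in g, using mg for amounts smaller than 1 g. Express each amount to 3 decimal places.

ferric ammonium citrate 208.975 mg; Tricine 3.273 g; disodium phosphate 9.195 g

Target volume = 643 mL = 0.643 L.
ferric ammonium citrate: 0.325 g/L × 0.643 L = 0.208975 g = 208.975 mg
Tricine: 5.09 g/L × 0.643 L = 3.273 g
disodium phosphate: 14.3 g/L × 0.643 L = 9.195 g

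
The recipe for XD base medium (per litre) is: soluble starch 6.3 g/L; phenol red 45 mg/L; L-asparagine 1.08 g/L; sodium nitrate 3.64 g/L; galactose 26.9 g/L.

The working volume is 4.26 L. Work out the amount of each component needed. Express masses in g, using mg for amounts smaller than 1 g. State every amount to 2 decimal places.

soluble starch 26.84 g; phenol red 191.70 mg; L-asparagine 4.60 g; sodium nitrate 15.51 g; galactose 114.59 g

Working volume: 4.26 L.
soluble starch: 6.3 g/L × 4.26 L = 26.84 g
phenol red: 45 mg/L × 4.26 L = 191.70 mg
L-asparagine: 1.08 g/L × 4.26 L = 4.60 g
sodium nitrate: 3.64 g/L × 4.26 L = 15.51 g
galactose: 26.9 g/L × 4.26 L = 114.59 g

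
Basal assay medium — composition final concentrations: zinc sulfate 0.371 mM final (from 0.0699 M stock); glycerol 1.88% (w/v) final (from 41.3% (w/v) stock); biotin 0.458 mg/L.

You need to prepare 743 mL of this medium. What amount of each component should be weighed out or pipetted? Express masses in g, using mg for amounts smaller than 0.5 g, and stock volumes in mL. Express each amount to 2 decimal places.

Scale factor relative to 1 L: 0.743.
zinc sulfate: dilute stock: 0.371 mM × 743 mL ÷ 69.9 mM = 3.94 mL
glycerol: V = C2·V2/C1 = 1.88% ÷ 41.3% × 743 mL = 33.82 mL
biotin: 0.458 mg/L × 0.743 L = 0.34 mg

zinc sulfate 3.94 mL; glycerol 33.82 mL; biotin 0.34 mg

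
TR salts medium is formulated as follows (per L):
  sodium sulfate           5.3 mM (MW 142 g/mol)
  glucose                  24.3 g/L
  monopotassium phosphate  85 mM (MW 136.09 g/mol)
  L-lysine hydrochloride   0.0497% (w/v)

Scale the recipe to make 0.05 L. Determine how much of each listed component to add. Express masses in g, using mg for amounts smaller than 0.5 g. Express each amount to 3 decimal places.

Working volume: 0.05 L.
sodium sulfate: 5.3 mmol/L × 142 mg/mmol × 0.05 L = 37.630 mg
glucose: 24.3 g/L × 0.05 L = 1.215 g
monopotassium phosphate: 85 mmol/L × 136.09 g/mol × 0.05 L ÷ 1000 = 0.578 g
L-lysine hydrochloride: 0.0497 g per 100 mL × 50 mL ÷ 100 = 0.02485 g = 24.850 mg

sodium sulfate 37.630 mg; glucose 1.215 g; monopotassium phosphate 0.578 g; L-lysine hydrochloride 24.850 mg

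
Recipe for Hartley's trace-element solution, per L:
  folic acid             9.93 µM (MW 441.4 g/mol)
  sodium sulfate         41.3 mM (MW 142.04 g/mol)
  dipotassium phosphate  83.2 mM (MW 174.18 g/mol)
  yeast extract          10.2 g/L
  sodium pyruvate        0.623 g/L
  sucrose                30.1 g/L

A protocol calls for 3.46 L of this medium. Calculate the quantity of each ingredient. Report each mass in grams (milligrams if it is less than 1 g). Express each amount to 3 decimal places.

Working volume: 3.46 L.
folic acid: 9.93 µmol/L × 441.4 g/mol × 3.46 L ÷ 1000 = 15.166 mg
sodium sulfate: 41.3 mmol/L × 142.04 g/mol × 3.46 L ÷ 1000 = 20.297 g
dipotassium phosphate: 83.2 mmol/L × 174.18 g/mol × 3.46 L ÷ 1000 = 50.142 g
yeast extract: 10.2 g/L × 3.46 L = 35.292 g
sodium pyruvate: 0.623 g/L × 3.46 L = 2.156 g
sucrose: 30.1 g/L × 3.46 L = 104.146 g

folic acid 15.166 mg; sodium sulfate 20.297 g; dipotassium phosphate 50.142 g; yeast extract 35.292 g; sodium pyruvate 2.156 g; sucrose 104.146 g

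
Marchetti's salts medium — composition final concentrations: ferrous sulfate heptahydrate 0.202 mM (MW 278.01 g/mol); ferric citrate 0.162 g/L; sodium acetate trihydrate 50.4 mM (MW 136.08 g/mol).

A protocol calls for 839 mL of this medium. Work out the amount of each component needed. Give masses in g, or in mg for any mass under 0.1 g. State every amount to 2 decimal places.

Scale factor relative to 1 L: 0.839.
ferrous sulfate heptahydrate: 0.202 mmol/L × 278.01 mg/mmol × 0.839 L = 47.12 mg
ferric citrate: 0.162 g/L × 0.839 L = 0.14 g
sodium acetate trihydrate: 50.4 mmol/L × 136.08 g/mol × 0.839 L ÷ 1000 = 5.75 g

ferrous sulfate heptahydrate 47.12 mg; ferric citrate 0.14 g; sodium acetate trihydrate 5.75 g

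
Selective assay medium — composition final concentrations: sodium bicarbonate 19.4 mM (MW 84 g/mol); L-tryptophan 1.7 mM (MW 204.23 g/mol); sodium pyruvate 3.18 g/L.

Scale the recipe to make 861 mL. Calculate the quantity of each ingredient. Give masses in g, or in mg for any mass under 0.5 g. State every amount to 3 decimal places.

Working volume: 861 mL = 0.861 L.
sodium bicarbonate: 19.4 mmol/L × 84 g/mol × 0.861 L ÷ 1000 = 1.403 g
L-tryptophan: 1.7 mmol/L × 204.23 mg/mmol × 0.861 L = 298.931 mg
sodium pyruvate: 3.18 g/L × 0.861 L = 2.738 g

sodium bicarbonate 1.403 g; L-tryptophan 298.931 mg; sodium pyruvate 2.738 g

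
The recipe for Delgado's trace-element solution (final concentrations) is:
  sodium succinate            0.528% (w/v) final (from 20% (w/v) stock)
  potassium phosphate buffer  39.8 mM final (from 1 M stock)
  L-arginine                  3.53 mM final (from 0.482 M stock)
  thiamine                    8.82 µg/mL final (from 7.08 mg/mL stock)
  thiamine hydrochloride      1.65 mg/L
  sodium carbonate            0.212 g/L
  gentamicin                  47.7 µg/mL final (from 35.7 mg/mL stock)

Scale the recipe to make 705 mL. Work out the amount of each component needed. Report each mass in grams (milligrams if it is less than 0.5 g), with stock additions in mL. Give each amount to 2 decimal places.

Scale factor relative to 1 L: 0.705.
sodium succinate: dilute stock: 0.528% ÷ 20% × 705 mL = 18.61 mL
potassium phosphate buffer: V = C2·V2/C1 = 39.8 mM × 705 mL ÷ 1000 mM = 28.06 mL
L-arginine: C1V1 = C2V2 → 3.53 mM × 705 mL ÷ 482 mM = 5.16 mL
thiamine: dilute stock: 8.82 µg/mL × 705 mL ÷ 7080 µg/mL = 0.88 mL
thiamine hydrochloride: 1.65 mg/L × 0.705 L = 1.16 mg
sodium carbonate: 0.212 g/L × 0.705 L = 0.14946 g = 149.46 mg
gentamicin: dilute stock: 47.7 µg/mL × 705 mL ÷ 35700 µg/mL = 0.94 mL

sodium succinate 18.61 mL; potassium phosphate buffer 28.06 mL; L-arginine 5.16 mL; thiamine 0.88 mL; thiamine hydrochloride 1.16 mg; sodium carbonate 149.46 mg; gentamicin 0.94 mL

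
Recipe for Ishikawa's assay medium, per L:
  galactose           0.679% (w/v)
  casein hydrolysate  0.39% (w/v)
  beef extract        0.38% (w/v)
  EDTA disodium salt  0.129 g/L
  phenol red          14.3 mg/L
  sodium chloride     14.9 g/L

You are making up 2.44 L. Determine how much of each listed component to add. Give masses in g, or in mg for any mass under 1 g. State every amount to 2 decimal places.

Working volume: 2.44 L.
galactose: 0.679 g per 100 mL × 2440 mL ÷ 100 = 16.57 g
casein hydrolysate: 0.39% w/v = 3.9 g/L → 3.9 × 2.44 L = 9.52 g
beef extract: 0.38% w/v = 3.8 g/L → 3.8 × 2.44 L = 9.27 g
EDTA disodium salt: 0.129 g/L × 2.44 L = 0.31476 g = 314.76 mg
phenol red: 14.3 mg/L × 2.44 L = 34.89 mg
sodium chloride: 14.9 g/L × 2.44 L = 36.36 g

galactose 16.57 g; casein hydrolysate 9.52 g; beef extract 9.27 g; EDTA disodium salt 314.76 mg; phenol red 34.89 mg; sodium chloride 36.36 g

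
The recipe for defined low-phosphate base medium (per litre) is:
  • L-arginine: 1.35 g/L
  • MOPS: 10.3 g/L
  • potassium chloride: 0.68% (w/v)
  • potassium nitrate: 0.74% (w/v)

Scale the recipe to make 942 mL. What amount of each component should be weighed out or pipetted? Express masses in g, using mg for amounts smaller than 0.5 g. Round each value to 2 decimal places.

L-arginine 1.27 g; MOPS 9.70 g; potassium chloride 6.41 g; potassium nitrate 6.97 g

Working volume: 942 mL = 0.942 L.
L-arginine: 1.35 g/L × 0.942 L = 1.27 g
MOPS: 10.3 g/L × 0.942 L = 9.70 g
potassium chloride: 0.68 g per 100 mL × 942 mL ÷ 100 = 6.41 g
potassium nitrate: 0.74 g per 100 mL × 942 mL ÷ 100 = 6.97 g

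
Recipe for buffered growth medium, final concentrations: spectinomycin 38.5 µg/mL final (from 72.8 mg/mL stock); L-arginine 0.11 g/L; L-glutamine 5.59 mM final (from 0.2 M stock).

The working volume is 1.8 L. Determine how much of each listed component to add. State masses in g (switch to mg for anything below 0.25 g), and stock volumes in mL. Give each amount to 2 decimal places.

Scale factor relative to 1 L: 1.8.
spectinomycin: V = C2·V2/C1 = 38.5 µg/mL × 1800 mL ÷ 72800 µg/mL = 0.95 mL
L-arginine: 0.11 g/L × 1.8 L = 0.198 g = 198.00 mg
L-glutamine: V = C2·V2/C1 = 5.59 mM × 1800 mL ÷ 200 mM = 50.31 mL

spectinomycin 0.95 mL; L-arginine 198.00 mg; L-glutamine 50.31 mL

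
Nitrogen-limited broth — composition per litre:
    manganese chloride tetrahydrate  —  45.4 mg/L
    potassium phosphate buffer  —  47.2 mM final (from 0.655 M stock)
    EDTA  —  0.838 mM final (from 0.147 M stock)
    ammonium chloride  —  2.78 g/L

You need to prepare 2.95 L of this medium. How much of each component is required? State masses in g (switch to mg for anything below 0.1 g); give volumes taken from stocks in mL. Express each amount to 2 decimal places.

manganese chloride tetrahydrate 0.13 g; potassium phosphate buffer 212.58 mL; EDTA 16.82 mL; ammonium chloride 8.20 g

Working volume: 2.95 L.
manganese chloride tetrahydrate: 45.4 mg/L × 2.95 L = 133.93 mg = 0.13 g
potassium phosphate buffer: dilute stock: 47.2 mM × 2950 mL ÷ 655 mM = 212.58 mL
EDTA: dilute stock: 0.838 mM × 2950 mL ÷ 147 mM = 16.82 mL
ammonium chloride: 2.78 g/L × 2.95 L = 8.20 g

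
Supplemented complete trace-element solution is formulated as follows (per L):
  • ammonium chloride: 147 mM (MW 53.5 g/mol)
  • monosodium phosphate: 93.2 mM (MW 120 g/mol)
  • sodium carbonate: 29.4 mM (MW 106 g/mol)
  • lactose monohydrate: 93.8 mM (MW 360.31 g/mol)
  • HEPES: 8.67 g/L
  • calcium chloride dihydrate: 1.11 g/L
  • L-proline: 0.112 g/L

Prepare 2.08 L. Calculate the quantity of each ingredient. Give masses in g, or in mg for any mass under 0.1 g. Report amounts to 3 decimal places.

ammonium chloride 16.358 g; monosodium phosphate 23.263 g; sodium carbonate 6.482 g; lactose monohydrate 70.298 g; HEPES 18.034 g; calcium chloride dihydrate 2.309 g; L-proline 0.233 g

Working volume: 2.08 L.
ammonium chloride: 147 mmol/L × 53.5 g/mol × 2.08 L ÷ 1000 = 16.358 g
monosodium phosphate: 93.2 mmol/L × 120 g/mol × 2.08 L ÷ 1000 = 23.263 g
sodium carbonate: 29.4 mmol/L × 106 g/mol × 2.08 L ÷ 1000 = 6.482 g
lactose monohydrate: 93.8 mmol/L × 360.31 g/mol × 2.08 L ÷ 1000 = 70.298 g
HEPES: 8.67 g/L × 2.08 L = 18.034 g
calcium chloride dihydrate: 1.11 g/L × 2.08 L = 2.309 g
L-proline: 0.112 g/L × 2.08 L = 0.233 g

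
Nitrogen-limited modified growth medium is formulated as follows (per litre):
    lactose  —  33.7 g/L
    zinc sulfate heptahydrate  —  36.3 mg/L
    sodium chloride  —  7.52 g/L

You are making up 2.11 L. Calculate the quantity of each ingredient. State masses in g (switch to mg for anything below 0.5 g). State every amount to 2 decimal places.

lactose 71.11 g; zinc sulfate heptahydrate 76.59 mg; sodium chloride 15.87 g

Scale factor relative to 1 L: 2.11.
lactose: 33.7 g/L × 2.11 L = 71.11 g
zinc sulfate heptahydrate: 36.3 mg/L × 2.11 L = 76.59 mg
sodium chloride: 7.52 g/L × 2.11 L = 15.87 g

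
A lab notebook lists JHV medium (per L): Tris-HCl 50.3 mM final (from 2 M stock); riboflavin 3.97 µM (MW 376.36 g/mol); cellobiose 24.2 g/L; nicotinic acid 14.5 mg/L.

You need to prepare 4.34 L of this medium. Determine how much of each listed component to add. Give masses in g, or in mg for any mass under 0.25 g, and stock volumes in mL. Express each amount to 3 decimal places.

Tris-HCl 109.151 mL; riboflavin 6.485 mg; cellobiose 105.028 g; nicotinic acid 62.930 mg

Working volume: 4.34 L.
Tris-HCl: V = C2·V2/C1 = 50.3 mM × 4340 mL ÷ 2000 mM = 109.151 mL
riboflavin: 3.97 µmol/L × 376.36 g/mol × 4.34 L ÷ 1000 = 6.485 mg
cellobiose: 24.2 g/L × 4.34 L = 105.028 g
nicotinic acid: 14.5 mg/L × 4.34 L = 62.930 mg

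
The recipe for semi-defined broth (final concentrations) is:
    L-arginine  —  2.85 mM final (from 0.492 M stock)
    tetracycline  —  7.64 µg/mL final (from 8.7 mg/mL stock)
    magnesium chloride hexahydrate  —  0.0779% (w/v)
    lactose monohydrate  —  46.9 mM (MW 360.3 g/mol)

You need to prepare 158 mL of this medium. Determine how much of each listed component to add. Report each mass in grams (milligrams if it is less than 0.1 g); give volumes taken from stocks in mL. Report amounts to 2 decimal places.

Working volume: 158 mL = 0.158 L.
L-arginine: V = C2·V2/C1 = 2.85 mM × 158 mL ÷ 492 mM = 0.92 mL
tetracycline: V = C2·V2/C1 = 7.64 µg/mL × 158 mL ÷ 8700 µg/mL = 0.14 mL
magnesium chloride hexahydrate: 0.0779 g per 100 mL × 158 mL ÷ 100 = 0.12 g
lactose monohydrate: 46.9 mmol/L × 360.3 g/mol × 0.158 L ÷ 1000 = 2.67 g

L-arginine 0.92 mL; tetracycline 0.14 mL; magnesium chloride hexahydrate 0.12 g; lactose monohydrate 2.67 g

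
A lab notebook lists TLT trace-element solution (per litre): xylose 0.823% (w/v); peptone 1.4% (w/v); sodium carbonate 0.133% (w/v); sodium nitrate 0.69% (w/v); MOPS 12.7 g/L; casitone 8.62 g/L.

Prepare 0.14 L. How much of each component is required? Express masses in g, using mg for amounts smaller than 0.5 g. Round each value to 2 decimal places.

Scale factor relative to 1 L: 0.14.
xylose: 0.823 g per 100 mL × 140 mL ÷ 100 = 1.15 g
peptone: 1.4 g per 100 mL × 140 mL ÷ 100 = 1.96 g
sodium carbonate: 0.133% w/v = 1.33 g/L → 1.33 × 0.14 L = 0.1862 g = 186.20 mg
sodium nitrate: 0.69 g per 100 mL × 140 mL ÷ 100 = 0.97 g
MOPS: 12.7 g/L × 0.14 L = 1.78 g
casitone: 8.62 g/L × 0.14 L = 1.21 g

xylose 1.15 g; peptone 1.96 g; sodium carbonate 186.20 mg; sodium nitrate 0.97 g; MOPS 1.78 g; casitone 1.21 g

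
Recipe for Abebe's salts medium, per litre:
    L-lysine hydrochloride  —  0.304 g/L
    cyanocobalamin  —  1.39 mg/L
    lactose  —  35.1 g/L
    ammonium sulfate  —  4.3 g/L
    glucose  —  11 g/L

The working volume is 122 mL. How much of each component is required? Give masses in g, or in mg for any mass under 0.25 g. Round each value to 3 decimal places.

L-lysine hydrochloride 37.088 mg; cyanocobalamin 0.170 mg; lactose 4.282 g; ammonium sulfate 0.525 g; glucose 1.342 g

Working volume: 122 mL = 0.122 L.
L-lysine hydrochloride: 0.304 g/L × 0.122 L = 0.037088 g = 37.088 mg
cyanocobalamin: 1.39 mg/L × 0.122 L = 0.170 mg
lactose: 35.1 g/L × 0.122 L = 4.282 g
ammonium sulfate: 4.3 g/L × 0.122 L = 0.525 g
glucose: 11 g/L × 0.122 L = 1.342 g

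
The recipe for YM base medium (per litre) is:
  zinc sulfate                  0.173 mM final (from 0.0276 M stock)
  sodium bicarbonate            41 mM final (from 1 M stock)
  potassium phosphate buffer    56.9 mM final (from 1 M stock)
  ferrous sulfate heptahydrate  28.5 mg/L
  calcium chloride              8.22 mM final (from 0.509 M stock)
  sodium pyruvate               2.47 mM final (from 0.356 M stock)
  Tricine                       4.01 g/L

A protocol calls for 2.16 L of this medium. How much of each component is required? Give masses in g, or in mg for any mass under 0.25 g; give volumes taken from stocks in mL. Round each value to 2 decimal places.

zinc sulfate 13.54 mL; sodium bicarbonate 88.56 mL; potassium phosphate buffer 122.90 mL; ferrous sulfate heptahydrate 61.56 mg; calcium chloride 34.88 mL; sodium pyruvate 14.99 mL; Tricine 8.66 g

Scale factor relative to 1 L: 2.16.
zinc sulfate: C1V1 = C2V2 → 0.173 mM × 2160 mL ÷ 27.6 mM = 13.54 mL
sodium bicarbonate: V = C2·V2/C1 = 41 mM × 2160 mL ÷ 1000 mM = 88.56 mL
potassium phosphate buffer: V = C2·V2/C1 = 56.9 mM × 2160 mL ÷ 1000 mM = 122.90 mL
ferrous sulfate heptahydrate: 28.5 mg/L × 2.16 L = 61.56 mg
calcium chloride: dilute stock: 8.22 mM × 2160 mL ÷ 509 mM = 34.88 mL
sodium pyruvate: dilute stock: 2.47 mM × 2160 mL ÷ 356 mM = 14.99 mL
Tricine: 4.01 g/L × 2.16 L = 8.66 g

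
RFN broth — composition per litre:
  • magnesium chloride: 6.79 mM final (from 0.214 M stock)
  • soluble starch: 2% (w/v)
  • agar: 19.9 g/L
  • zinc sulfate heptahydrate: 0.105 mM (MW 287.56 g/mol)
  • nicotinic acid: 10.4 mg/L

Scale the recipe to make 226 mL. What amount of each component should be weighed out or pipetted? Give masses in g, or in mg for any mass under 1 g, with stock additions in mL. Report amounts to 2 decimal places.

Target volume = 226 mL = 0.226 L.
magnesium chloride: C1V1 = C2V2 → 6.79 mM × 226 mL ÷ 214 mM = 7.17 mL
soluble starch: 2 g per 100 mL × 226 mL ÷ 100 = 4.52 g
agar: 19.9 g/L × 0.226 L = 4.50 g
zinc sulfate heptahydrate: 0.105 mmol/L × 287.56 mg/mmol × 0.226 L = 6.82 mg
nicotinic acid: 10.4 mg/L × 0.226 L = 2.35 mg

magnesium chloride 7.17 mL; soluble starch 4.52 g; agar 4.50 g; zinc sulfate heptahydrate 6.82 mg; nicotinic acid 2.35 mg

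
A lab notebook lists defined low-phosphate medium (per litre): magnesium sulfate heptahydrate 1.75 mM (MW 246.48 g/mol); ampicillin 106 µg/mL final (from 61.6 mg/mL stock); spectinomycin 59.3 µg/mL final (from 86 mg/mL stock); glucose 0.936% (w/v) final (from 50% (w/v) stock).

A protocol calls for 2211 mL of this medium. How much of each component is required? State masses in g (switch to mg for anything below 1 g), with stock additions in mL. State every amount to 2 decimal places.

magnesium sulfate heptahydrate 953.69 mg; ampicillin 3.80 mL; spectinomycin 1.52 mL; glucose 41.39 mL

Working volume: 2211 mL = 2.211 L.
magnesium sulfate heptahydrate: 1.75 mmol/L × 246.48 mg/mmol × 2.211 L = 953.69 mg
ampicillin: C1V1 = C2V2 → 106 µg/mL × 2211 mL ÷ 61600 µg/mL = 3.80 mL
spectinomycin: dilute stock: 59.3 µg/mL × 2211 mL ÷ 86000 µg/mL = 1.52 mL
glucose: V = C2·V2/C1 = 0.936% ÷ 50% × 2211 mL = 41.39 mL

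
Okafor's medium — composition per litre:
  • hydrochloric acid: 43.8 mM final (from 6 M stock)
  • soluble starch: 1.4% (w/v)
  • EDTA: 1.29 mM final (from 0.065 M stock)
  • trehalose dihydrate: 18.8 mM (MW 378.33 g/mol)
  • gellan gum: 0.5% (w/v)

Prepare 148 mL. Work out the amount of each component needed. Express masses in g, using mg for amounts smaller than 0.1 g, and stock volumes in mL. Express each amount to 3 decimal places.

hydrochloric acid 1.080 mL; soluble starch 2.072 g; EDTA 2.937 mL; trehalose dihydrate 1.053 g; gellan gum 0.740 g

Working volume: 148 mL = 0.148 L.
hydrochloric acid: dilute stock: 43.8 mM × 148 mL ÷ 6000 mM = 1.080 mL
soluble starch: 1.4% w/v = 14 g/L → 14 × 0.148 L = 2.072 g
EDTA: V = C2·V2/C1 = 1.29 mM × 148 mL ÷ 65 mM = 2.937 mL
trehalose dihydrate: 18.8 mmol/L × 378.33 g/mol × 0.148 L ÷ 1000 = 1.053 g
gellan gum: 0.5 g per 100 mL × 148 mL ÷ 100 = 0.740 g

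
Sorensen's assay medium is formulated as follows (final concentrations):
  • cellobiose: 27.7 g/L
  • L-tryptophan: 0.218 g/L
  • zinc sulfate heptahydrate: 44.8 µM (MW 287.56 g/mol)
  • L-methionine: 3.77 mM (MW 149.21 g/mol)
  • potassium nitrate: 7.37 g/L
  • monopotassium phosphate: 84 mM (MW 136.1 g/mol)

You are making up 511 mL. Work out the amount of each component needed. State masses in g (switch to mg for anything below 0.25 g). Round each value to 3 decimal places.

cellobiose 14.155 g; L-tryptophan 111.398 mg; zinc sulfate heptahydrate 6.583 mg; L-methionine 0.287 g; potassium nitrate 3.766 g; monopotassium phosphate 5.842 g

Working volume: 511 mL = 0.511 L.
cellobiose: 27.7 g/L × 0.511 L = 14.155 g
L-tryptophan: 0.218 g/L × 0.511 L = 0.111398 g = 111.398 mg
zinc sulfate heptahydrate: 44.8 µmol/L × 287.56 g/mol × 0.511 L ÷ 1000 = 6.583 mg
L-methionine: 3.77 mmol/L × 149.21 g/mol × 0.511 L ÷ 1000 = 0.287 g
potassium nitrate: 7.37 g/L × 0.511 L = 3.766 g
monopotassium phosphate: 84 mmol/L × 136.1 g/mol × 0.511 L ÷ 1000 = 5.842 g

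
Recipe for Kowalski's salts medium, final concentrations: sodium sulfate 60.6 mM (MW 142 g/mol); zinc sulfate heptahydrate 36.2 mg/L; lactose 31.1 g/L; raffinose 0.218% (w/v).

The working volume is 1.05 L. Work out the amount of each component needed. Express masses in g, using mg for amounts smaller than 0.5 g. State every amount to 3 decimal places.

Working volume: 1.05 L.
sodium sulfate: 60.6 mmol/L × 142 g/mol × 1.05 L ÷ 1000 = 9.035 g
zinc sulfate heptahydrate: 36.2 mg/L × 1.05 L = 38.010 mg
lactose: 31.1 g/L × 1.05 L = 32.655 g
raffinose: 0.218% w/v = 2.18 g/L → 2.18 × 1.05 L = 2.289 g

sodium sulfate 9.035 g; zinc sulfate heptahydrate 38.010 mg; lactose 32.655 g; raffinose 2.289 g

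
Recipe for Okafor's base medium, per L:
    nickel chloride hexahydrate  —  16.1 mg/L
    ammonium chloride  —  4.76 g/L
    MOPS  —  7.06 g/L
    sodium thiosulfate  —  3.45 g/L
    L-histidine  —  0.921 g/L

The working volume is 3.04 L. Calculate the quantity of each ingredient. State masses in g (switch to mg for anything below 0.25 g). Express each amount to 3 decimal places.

nickel chloride hexahydrate 48.944 mg; ammonium chloride 14.470 g; MOPS 21.462 g; sodium thiosulfate 10.488 g; L-histidine 2.800 g

Working volume: 3.04 L.
nickel chloride hexahydrate: 16.1 mg/L × 3.04 L = 48.944 mg
ammonium chloride: 4.76 g/L × 3.04 L = 14.470 g
MOPS: 7.06 g/L × 3.04 L = 21.462 g
sodium thiosulfate: 3.45 g/L × 3.04 L = 10.488 g
L-histidine: 0.921 g/L × 3.04 L = 2.800 g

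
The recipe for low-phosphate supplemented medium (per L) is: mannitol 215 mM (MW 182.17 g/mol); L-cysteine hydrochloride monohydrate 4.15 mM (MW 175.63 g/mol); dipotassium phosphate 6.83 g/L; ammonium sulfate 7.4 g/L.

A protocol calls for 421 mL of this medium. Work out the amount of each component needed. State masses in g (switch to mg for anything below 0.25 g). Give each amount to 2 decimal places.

mannitol 16.49 g; L-cysteine hydrochloride monohydrate 0.31 g; dipotassium phosphate 2.88 g; ammonium sulfate 3.12 g

Scale factor relative to 1 L: 0.421.
mannitol: 215 mmol/L × 182.17 g/mol × 0.421 L ÷ 1000 = 16.49 g
L-cysteine hydrochloride monohydrate: 4.15 mmol/L × 175.63 g/mol × 0.421 L ÷ 1000 = 0.31 g
dipotassium phosphate: 6.83 g/L × 0.421 L = 2.88 g
ammonium sulfate: 7.4 g/L × 0.421 L = 3.12 g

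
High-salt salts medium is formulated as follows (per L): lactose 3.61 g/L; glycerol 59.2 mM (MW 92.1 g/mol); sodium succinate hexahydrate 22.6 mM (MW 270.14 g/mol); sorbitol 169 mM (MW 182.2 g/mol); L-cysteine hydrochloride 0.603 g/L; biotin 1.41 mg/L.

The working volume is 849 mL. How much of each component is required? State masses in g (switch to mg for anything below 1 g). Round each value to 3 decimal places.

lactose 3.065 g; glycerol 4.629 g; sodium succinate hexahydrate 5.183 g; sorbitol 26.142 g; L-cysteine hydrochloride 511.947 mg; biotin 1.197 mg

Working volume: 849 mL = 0.849 L.
lactose: 3.61 g/L × 0.849 L = 3.065 g
glycerol: 59.2 mmol/L × 92.1 g/mol × 0.849 L ÷ 1000 = 4.629 g
sodium succinate hexahydrate: 22.6 mmol/L × 270.14 g/mol × 0.849 L ÷ 1000 = 5.183 g
sorbitol: 169 mmol/L × 182.2 g/mol × 0.849 L ÷ 1000 = 26.142 g
L-cysteine hydrochloride: 0.603 g/L × 0.849 L = 0.511947 g = 511.947 mg
biotin: 1.41 mg/L × 0.849 L = 1.197 mg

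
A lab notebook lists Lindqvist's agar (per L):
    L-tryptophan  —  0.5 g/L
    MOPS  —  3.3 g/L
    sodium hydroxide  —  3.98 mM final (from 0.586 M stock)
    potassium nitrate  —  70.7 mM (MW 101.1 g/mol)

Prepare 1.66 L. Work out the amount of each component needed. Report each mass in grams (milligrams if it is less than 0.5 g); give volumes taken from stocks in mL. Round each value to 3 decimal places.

Scale factor relative to 1 L: 1.66.
L-tryptophan: 0.5 g/L × 1.66 L = 0.830 g
MOPS: 3.3 g/L × 1.66 L = 5.478 g
sodium hydroxide: dilute stock: 3.98 mM × 1660 mL ÷ 586 mM = 11.274 mL
potassium nitrate: 70.7 mmol/L × 101.1 g/mol × 1.66 L ÷ 1000 = 11.865 g

L-tryptophan 0.830 g; MOPS 5.478 g; sodium hydroxide 11.274 mL; potassium nitrate 11.865 g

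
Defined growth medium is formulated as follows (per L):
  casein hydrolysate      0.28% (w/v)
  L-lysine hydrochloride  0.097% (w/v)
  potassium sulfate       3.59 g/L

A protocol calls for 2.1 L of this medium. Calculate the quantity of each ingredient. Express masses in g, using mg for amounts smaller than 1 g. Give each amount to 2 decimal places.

Working volume: 2.1 L.
casein hydrolysate: 0.28% w/v = 2.8 g/L → 2.8 × 2.1 L = 5.88 g
L-lysine hydrochloride: 0.097% w/v = 0.97 g/L → 0.97 × 2.1 L = 2.04 g
potassium sulfate: 3.59 g/L × 2.1 L = 7.54 g

casein hydrolysate 5.88 g; L-lysine hydrochloride 2.04 g; potassium sulfate 7.54 g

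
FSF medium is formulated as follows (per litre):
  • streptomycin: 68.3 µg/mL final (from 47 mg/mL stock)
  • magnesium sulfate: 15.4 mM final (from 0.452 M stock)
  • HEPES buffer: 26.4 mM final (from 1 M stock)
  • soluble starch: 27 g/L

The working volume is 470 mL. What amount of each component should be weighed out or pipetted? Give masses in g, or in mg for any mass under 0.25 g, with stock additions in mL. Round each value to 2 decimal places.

Target volume = 470 mL = 0.47 L.
streptomycin: dilute stock: 68.3 µg/mL × 470 mL ÷ 47000 µg/mL = 0.68 mL
magnesium sulfate: dilute stock: 15.4 mM × 470 mL ÷ 452 mM = 16.01 mL
HEPES buffer: V = C2·V2/C1 = 26.4 mM × 470 mL ÷ 1000 mM = 12.41 mL
soluble starch: 27 g/L × 0.47 L = 12.69 g

streptomycin 0.68 mL; magnesium sulfate 16.01 mL; HEPES buffer 12.41 mL; soluble starch 12.69 g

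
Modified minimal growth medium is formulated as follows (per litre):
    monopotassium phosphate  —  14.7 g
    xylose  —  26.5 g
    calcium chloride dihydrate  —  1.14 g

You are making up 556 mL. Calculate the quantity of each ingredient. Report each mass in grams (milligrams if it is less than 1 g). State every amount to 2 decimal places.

monopotassium phosphate 8.17 g; xylose 14.73 g; calcium chloride dihydrate 633.84 mg

Ratio of target to recipe volume: 556 / 1000 = 0.556.
monopotassium phosphate: 14.7 g × (556 mL / 1000 mL) = 8.17 g
xylose: 26.5 g × (556 mL / 1000 mL) = 14.73 g
calcium chloride dihydrate: 1.14 g × (556 mL / 1000 mL) = 0.63384 g = 633.84 mg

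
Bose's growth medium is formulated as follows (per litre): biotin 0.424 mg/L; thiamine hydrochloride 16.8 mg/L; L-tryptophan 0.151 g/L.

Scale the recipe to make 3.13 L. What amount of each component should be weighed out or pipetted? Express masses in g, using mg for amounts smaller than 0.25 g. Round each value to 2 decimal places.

Working volume: 3.13 L.
biotin: 0.424 mg/L × 3.13 L = 1.33 mg
thiamine hydrochloride: 16.8 mg/L × 3.13 L = 52.58 mg
L-tryptophan: 0.151 g/L × 3.13 L = 0.47 g

biotin 1.33 mg; thiamine hydrochloride 52.58 mg; L-tryptophan 0.47 g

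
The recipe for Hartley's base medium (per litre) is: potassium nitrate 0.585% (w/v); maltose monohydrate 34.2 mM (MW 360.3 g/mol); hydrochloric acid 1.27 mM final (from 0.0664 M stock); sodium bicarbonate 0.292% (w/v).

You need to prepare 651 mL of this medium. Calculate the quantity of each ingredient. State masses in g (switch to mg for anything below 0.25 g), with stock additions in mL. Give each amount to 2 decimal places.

Scale factor relative to 1 L: 0.651.
potassium nitrate: 0.585 g per 100 mL × 651 mL ÷ 100 = 3.81 g
maltose monohydrate: 34.2 mmol/L × 360.3 g/mol × 0.651 L ÷ 1000 = 8.02 g
hydrochloric acid: V = C2·V2/C1 = 1.27 mM × 651 mL ÷ 66.4 mM = 12.45 mL
sodium bicarbonate: 0.292 g per 100 mL × 651 mL ÷ 100 = 1.90 g

potassium nitrate 3.81 g; maltose monohydrate 8.02 g; hydrochloric acid 12.45 mL; sodium bicarbonate 1.90 g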